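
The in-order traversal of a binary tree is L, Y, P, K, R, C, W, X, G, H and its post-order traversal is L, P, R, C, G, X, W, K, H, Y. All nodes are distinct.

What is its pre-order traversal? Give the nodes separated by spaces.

Y L H K P W C R X G

The last element of post-order is the root; it splits in-order into left and right subtrees.
Root Y: left subtree has 1 node {L}, right has 8 {P, K, R, C, W, X, G, H}.
  Root H: left subtree has 7 nodes {P, K, R, C, W, X, G}, right has 0 { }.
    Root K: left subtree has 1 node {P}, right has 5 {R, C, W, X, G}.
      Root W: left subtree has 2 nodes {R, C}, right has 2 {X, G}.
        Root C: left subtree has 1 node {R}, right has 0 { }.
        Root X: left subtree has 0 nodes { }, right has 1 {G}.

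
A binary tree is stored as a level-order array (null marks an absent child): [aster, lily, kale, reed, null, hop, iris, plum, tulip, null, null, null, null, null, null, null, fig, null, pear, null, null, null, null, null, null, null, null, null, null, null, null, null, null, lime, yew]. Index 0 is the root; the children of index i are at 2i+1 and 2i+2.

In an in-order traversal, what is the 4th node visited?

yew

In-order visits the left subtree, then the node, then the right subtree.
At aster: go left to lily.
  At lily: go left to reed.
    At reed: go left to plum.
      At plum: no left child.
      Visit plum.
      At plum: go right to fig.
        At fig: go left to lime.
          lime is a leaf — visit lime.
        Visit fig.
        At fig: go right to yew.
          yew is a leaf — visit yew.
    Visit reed.
    At reed: go right to tulip.
      At tulip: no left child.
      Visit tulip.
      At tulip: go right to pear.
        pear is a leaf — visit pear.
  Visit lily.
  At lily: no right child.
Visit aster.
At aster: go right to kale.
  At kale: go left to hop.
    hop is a leaf — visit hop.
  Visit kale.
  At kale: go right to iris.
    iris is a leaf — visit iris.
Full in-order sequence: plum, lime, fig, yew, reed, tulip, pear, lily, aster, hop, kale, iris.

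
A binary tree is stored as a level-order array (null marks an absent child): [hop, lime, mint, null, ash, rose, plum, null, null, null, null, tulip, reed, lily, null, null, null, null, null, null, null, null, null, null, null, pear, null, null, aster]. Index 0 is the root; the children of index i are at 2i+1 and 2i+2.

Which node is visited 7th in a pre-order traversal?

reed

Pre-order visits the node, then its left subtree, then its right subtree.
Visit hop.
At hop: go left to lime.
  Visit lime.
  At lime: no left child.
  At lime: go right to ash.
    ash is a leaf — visit ash.
At hop: go right to mint.
  Visit mint.
  At mint: go left to rose.
    Visit rose.
    At rose: go left to tulip.
      tulip is a leaf — visit tulip.
    At rose: go right to reed.
      Visit reed.
      At reed: go left to pear.
        pear is a leaf — visit pear.
      At reed: no right child.
  At mint: go right to plum.
    Visit plum.
    At plum: go left to lily.
      Visit lily.
      At lily: no left child.
      At lily: go right to aster.
        aster is a leaf — visit aster.
    At plum: no right child.
Full pre-order sequence: hop, lime, ash, mint, rose, tulip, reed, pear, plum, lily, aster.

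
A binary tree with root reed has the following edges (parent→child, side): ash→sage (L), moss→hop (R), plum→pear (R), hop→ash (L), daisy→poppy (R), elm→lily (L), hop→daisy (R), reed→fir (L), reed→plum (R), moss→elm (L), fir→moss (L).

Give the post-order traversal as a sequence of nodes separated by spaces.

lily elm sage ash poppy daisy hop moss fir pear plum reed

Post-order visits the left subtree, then the right subtree, then the node.
At reed: go left to fir.
  At fir: go left to moss.
    At moss: go left to elm.
      At elm: go left to lily.
        lily is a leaf — visit lily.
      At elm: no right child.
      Visit elm.
    At moss: go right to hop.
      At hop: go left to ash.
        At ash: go left to sage.
          sage is a leaf — visit sage.
        At ash: no right child.
        Visit ash.
      At hop: go right to daisy.
        At daisy: no left child.
        At daisy: go right to poppy.
          poppy is a leaf — visit poppy.
        Visit daisy.
      Visit hop.
    Visit moss.
  At fir: no right child.
  Visit fir.
At reed: go right to plum.
  At plum: no left child.
  At plum: go right to pear.
    pear is a leaf — visit pear.
  Visit plum.
Visit reed.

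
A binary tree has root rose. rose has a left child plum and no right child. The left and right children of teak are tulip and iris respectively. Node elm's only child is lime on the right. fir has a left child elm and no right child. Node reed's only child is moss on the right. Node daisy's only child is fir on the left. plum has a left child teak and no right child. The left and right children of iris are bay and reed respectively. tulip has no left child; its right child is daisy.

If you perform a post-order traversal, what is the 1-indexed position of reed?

Post-order visits the left subtree, then the right subtree, then the node.
At rose: go left to plum.
  At plum: go left to teak.
    At teak: go left to tulip.
      At tulip: no left child.
      At tulip: go right to daisy.
        At daisy: go left to fir.
          At fir: go left to elm.
            At elm: no left child.
            At elm: go right to lime.
              lime is a leaf — visit lime.
            Visit elm.
          At fir: no right child.
          Visit fir.
        At daisy: no right child.
        Visit daisy.
      Visit tulip.
    At teak: go right to iris.
      At iris: go left to bay.
        bay is a leaf — visit bay.
      At iris: go right to reed.
        At reed: no left child.
        At reed: go right to moss.
          moss is a leaf — visit moss.
        Visit reed.
      Visit iris.
    Visit teak.
  At plum: no right child.
  Visit plum.
At rose: no right child.
Visit rose.
Full post-order sequence: lime, elm, fir, daisy, tulip, bay, moss, reed, iris, teak, plum, rose.

8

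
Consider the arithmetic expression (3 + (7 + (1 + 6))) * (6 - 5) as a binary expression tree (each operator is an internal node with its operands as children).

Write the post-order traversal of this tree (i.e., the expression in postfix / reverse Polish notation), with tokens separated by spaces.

3 7 1 6 + + + 6 5 - *

Post-order on an expression tree gives postfix notation: for each operator, emit left operand, right operand, then the operator.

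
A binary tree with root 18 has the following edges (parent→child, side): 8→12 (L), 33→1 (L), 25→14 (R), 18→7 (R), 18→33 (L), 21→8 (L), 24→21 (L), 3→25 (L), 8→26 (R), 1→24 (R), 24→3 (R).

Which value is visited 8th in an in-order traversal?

In-order visits the left subtree, then the node, then the right subtree.
At 18: go left to 33.
  At 33: go left to 1.
    At 1: no left child.
    Visit 1.
    At 1: go right to 24.
      At 24: go left to 21.
        At 21: go left to 8.
          At 8: go left to 12.
            12 is a leaf — visit 12.
          Visit 8.
          At 8: go right to 26.
            26 is a leaf — visit 26.
        Visit 21.
        At 21: no right child.
      Visit 24.
      At 24: go right to 3.
        At 3: go left to 25.
          At 25: no left child.
          Visit 25.
          At 25: go right to 14.
            14 is a leaf — visit 14.
        Visit 3.
        At 3: no right child.
  Visit 33.
  At 33: no right child.
Visit 18.
At 18: go right to 7.
  7 is a leaf — visit 7.
Full in-order sequence: 1, 12, 8, 26, 21, 24, 25, 14, 3, 33, 18, 7.

14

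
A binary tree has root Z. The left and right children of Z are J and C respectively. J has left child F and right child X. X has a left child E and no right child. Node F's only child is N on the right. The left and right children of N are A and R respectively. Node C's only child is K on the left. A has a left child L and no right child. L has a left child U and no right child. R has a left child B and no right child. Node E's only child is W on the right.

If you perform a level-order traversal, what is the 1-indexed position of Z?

1

Level-order visits nodes level by level from the root, left to right within each level.
Level 0: Z
Level 1: J, C
Level 2: F, X, K
Level 3: N, E
Level 4: A, R, W
Level 5: L, B
Level 6: U
Full level-order sequence: Z, J, C, F, X, K, N, E, A, R, W, L, B, U.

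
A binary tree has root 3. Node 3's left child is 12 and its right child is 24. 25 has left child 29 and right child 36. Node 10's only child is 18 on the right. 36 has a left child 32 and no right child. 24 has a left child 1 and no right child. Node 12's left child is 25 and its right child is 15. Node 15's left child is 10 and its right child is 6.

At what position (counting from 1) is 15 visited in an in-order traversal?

8

In-order visits the left subtree, then the node, then the right subtree.
At 3: go left to 12.
  At 12: go left to 25.
    At 25: go left to 29.
      29 is a leaf — visit 29.
    Visit 25.
    At 25: go right to 36.
      At 36: go left to 32.
        32 is a leaf — visit 32.
      Visit 36.
      At 36: no right child.
  Visit 12.
  At 12: go right to 15.
    At 15: go left to 10.
      At 10: no left child.
      Visit 10.
      At 10: go right to 18.
        18 is a leaf — visit 18.
    Visit 15.
    At 15: go right to 6.
      6 is a leaf — visit 6.
Visit 3.
At 3: go right to 24.
  At 24: go left to 1.
    1 is a leaf — visit 1.
  Visit 24.
  At 24: no right child.
Full in-order sequence: 29, 25, 32, 36, 12, 10, 18, 15, 6, 3, 1, 24.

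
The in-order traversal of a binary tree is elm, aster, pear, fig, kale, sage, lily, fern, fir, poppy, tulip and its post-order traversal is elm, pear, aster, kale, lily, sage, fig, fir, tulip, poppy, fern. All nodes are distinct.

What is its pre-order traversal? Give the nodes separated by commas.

The last element of post-order is the root; it splits in-order into left and right subtrees.
Root fern: left subtree has 7 nodes {elm, aster, pear, fig, kale, sage, lily}, right has 3 {fir, poppy, tulip}.
  Root fig: left subtree has 3 nodes {elm, aster, pear}, right has 3 {kale, sage, lily}.
    Root aster: left subtree has 1 node {elm}, right has 1 {pear}.
    Root sage: left subtree has 1 node {kale}, right has 1 {lily}.
  Root poppy: left subtree has 1 node {fir}, right has 1 {tulip}.

fern, fig, aster, elm, pear, sage, kale, lily, poppy, fir, tulip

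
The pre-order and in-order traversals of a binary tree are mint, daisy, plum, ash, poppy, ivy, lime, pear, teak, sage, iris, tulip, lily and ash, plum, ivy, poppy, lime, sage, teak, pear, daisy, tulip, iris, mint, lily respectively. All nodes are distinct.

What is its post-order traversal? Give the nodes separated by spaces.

The first element of pre-order is the root; it splits in-order into left and right subtrees.
Root mint: left subtree has 11 nodes {ash, plum, ivy, poppy, lime, sage, teak, pear, daisy, tulip, iris}, right has 1 {lily}.
  Root daisy: left subtree has 8 nodes {ash, plum, ivy, poppy, lime, sage, teak, pear}, right has 2 {tulip, iris}.
    Root plum: left subtree has 1 node {ash}, right has 6 {ivy, poppy, lime, sage, teak, pear}.
      Root poppy: left subtree has 1 node {ivy}, right has 4 {lime, sage, teak, pear}.
        Root lime: left subtree has 0 nodes { }, right has 3 {sage, teak, pear}.
          Root pear: left subtree has 2 nodes {sage, teak}, right has 0 { }.
            Root teak: left subtree has 1 node {sage}, right has 0 { }.
    Root iris: left subtree has 1 node {tulip}, right has 0 { }.

ash ivy sage teak pear lime poppy plum tulip iris daisy lily mint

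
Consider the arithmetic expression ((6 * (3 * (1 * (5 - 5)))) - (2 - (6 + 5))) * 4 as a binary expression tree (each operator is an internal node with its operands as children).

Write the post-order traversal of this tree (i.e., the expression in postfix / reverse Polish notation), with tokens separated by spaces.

6 3 1 5 5 - * * * 2 6 5 + - - 4 *

Post-order on an expression tree gives postfix notation: for each operator, emit left operand, right operand, then the operator.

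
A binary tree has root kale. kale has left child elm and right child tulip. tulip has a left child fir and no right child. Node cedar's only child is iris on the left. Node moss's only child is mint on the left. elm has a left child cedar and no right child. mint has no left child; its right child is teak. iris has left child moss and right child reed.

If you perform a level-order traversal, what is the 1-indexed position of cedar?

4

Level-order visits nodes level by level from the root, left to right within each level.
Level 0: kale
Level 1: elm, tulip
Level 2: cedar, fir
Level 3: iris
Level 4: moss, reed
Level 5: mint
Level 6: teak
Full level-order sequence: kale, elm, tulip, cedar, fir, iris, moss, reed, mint, teak.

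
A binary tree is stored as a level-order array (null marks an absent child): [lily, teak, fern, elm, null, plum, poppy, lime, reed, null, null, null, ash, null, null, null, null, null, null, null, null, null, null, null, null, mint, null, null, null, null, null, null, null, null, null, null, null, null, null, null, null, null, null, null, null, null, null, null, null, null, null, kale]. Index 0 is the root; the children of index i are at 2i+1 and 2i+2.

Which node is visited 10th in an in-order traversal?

In-order visits the left subtree, then the node, then the right subtree.
At lily: go left to teak.
  At teak: go left to elm.
    At elm: go left to lime.
      lime is a leaf — visit lime.
    Visit elm.
    At elm: go right to reed.
      reed is a leaf — visit reed.
  Visit teak.
  At teak: no right child.
Visit lily.
At lily: go right to fern.
  At fern: go left to plum.
    At plum: no left child.
    Visit plum.
    At plum: go right to ash.
      At ash: go left to mint.
        At mint: go left to kale.
          kale is a leaf — visit kale.
        Visit mint.
        At mint: no right child.
      Visit ash.
      At ash: no right child.
  Visit fern.
  At fern: go right to poppy.
    poppy is a leaf — visit poppy.
Full in-order sequence: lime, elm, reed, teak, lily, plum, kale, mint, ash, fern, poppy.

fern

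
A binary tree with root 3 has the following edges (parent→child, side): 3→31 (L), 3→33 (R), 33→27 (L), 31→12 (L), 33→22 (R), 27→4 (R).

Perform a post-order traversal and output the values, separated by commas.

Post-order visits the left subtree, then the right subtree, then the node.
At 3: go left to 31.
  At 31: go left to 12.
    12 is a leaf — visit 12.
  At 31: no right child.
  Visit 31.
At 3: go right to 33.
  At 33: go left to 27.
    At 27: no left child.
    At 27: go right to 4.
      4 is a leaf — visit 4.
    Visit 27.
  At 33: go right to 22.
    22 is a leaf — visit 22.
  Visit 33.
Visit 3.

12, 31, 4, 27, 22, 33, 3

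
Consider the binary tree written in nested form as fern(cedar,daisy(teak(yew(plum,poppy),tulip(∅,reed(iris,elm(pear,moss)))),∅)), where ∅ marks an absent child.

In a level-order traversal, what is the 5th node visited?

Level-order visits nodes level by level from the root, left to right within each level.
Level 0: fern
Level 1: cedar, daisy
Level 2: teak
Level 3: yew, tulip
Level 4: plum, poppy, reed
Level 5: iris, elm
Level 6: pear, moss
Full level-order sequence: fern, cedar, daisy, teak, yew, tulip, plum, poppy, reed, iris, elm, pear, moss.

yew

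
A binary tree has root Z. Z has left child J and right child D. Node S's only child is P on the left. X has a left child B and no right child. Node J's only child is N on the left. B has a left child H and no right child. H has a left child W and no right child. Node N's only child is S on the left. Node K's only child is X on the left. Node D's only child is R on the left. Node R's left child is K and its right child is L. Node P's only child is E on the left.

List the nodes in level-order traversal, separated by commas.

Z, J, D, N, R, S, K, L, P, X, E, B, H, W

Level-order visits nodes level by level from the root, left to right within each level.
Level 0: Z
Level 1: J, D
Level 2: N, R
Level 3: S, K, L
Level 4: P, X
Level 5: E, B
Level 6: H
Level 7: W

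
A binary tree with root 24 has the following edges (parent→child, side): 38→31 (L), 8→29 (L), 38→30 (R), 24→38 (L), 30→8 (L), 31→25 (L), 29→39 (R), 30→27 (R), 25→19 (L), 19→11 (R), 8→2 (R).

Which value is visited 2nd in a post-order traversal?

19

Post-order visits the left subtree, then the right subtree, then the node.
At 24: go left to 38.
  At 38: go left to 31.
    At 31: go left to 25.
      At 25: go left to 19.
        At 19: no left child.
        At 19: go right to 11.
          11 is a leaf — visit 11.
        Visit 19.
      At 25: no right child.
      Visit 25.
    At 31: no right child.
    Visit 31.
  At 38: go right to 30.
    At 30: go left to 8.
      At 8: go left to 29.
        At 29: no left child.
        At 29: go right to 39.
          39 is a leaf — visit 39.
        Visit 29.
      At 8: go right to 2.
        2 is a leaf — visit 2.
      Visit 8.
    At 30: go right to 27.
      27 is a leaf — visit 27.
    Visit 30.
  Visit 38.
At 24: no right child.
Visit 24.
Full post-order sequence: 11, 19, 25, 31, 39, 29, 2, 8, 27, 30, 38, 24.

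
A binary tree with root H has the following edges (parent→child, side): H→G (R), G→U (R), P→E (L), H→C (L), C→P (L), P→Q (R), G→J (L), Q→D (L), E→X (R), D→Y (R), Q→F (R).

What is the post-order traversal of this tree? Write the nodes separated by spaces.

Post-order visits the left subtree, then the right subtree, then the node.
At H: go left to C.
  At C: go left to P.
    At P: go left to E.
      At E: no left child.
      At E: go right to X.
        X is a leaf — visit X.
      Visit E.
    At P: go right to Q.
      At Q: go left to D.
        At D: no left child.
        At D: go right to Y.
          Y is a leaf — visit Y.
        Visit D.
      At Q: go right to F.
        F is a leaf — visit F.
      Visit Q.
    Visit P.
  At C: no right child.
  Visit C.
At H: go right to G.
  At G: go left to J.
    J is a leaf — visit J.
  At G: go right to U.
    U is a leaf — visit U.
  Visit G.
Visit H.

X E Y D F Q P C J U G H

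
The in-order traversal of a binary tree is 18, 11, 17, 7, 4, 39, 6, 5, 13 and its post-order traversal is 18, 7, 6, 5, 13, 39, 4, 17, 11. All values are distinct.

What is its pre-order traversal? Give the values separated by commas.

11, 18, 17, 4, 7, 39, 13, 5, 6

The last element of post-order is the root; it splits in-order into left and right subtrees.
Root 11: left subtree has 1 node {18}, right has 7 {17, 7, 4, 39, 6, 5, 13}.
  Root 17: left subtree has 0 nodes { }, right has 6 {7, 4, 39, 6, 5, 13}.
    Root 4: left subtree has 1 node {7}, right has 4 {39, 6, 5, 13}.
      Root 39: left subtree has 0 nodes { }, right has 3 {6, 5, 13}.
        Root 13: left subtree has 2 nodes {6, 5}, right has 0 { }.
          Root 5: left subtree has 1 node {6}, right has 0 { }.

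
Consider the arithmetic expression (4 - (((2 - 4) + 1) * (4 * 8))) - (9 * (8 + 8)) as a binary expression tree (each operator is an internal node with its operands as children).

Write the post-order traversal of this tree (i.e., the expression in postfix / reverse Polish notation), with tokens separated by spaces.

Post-order on an expression tree gives postfix notation: for each operator, emit left operand, right operand, then the operator.

4 2 4 - 1 + 4 8 * * - 9 8 8 + * -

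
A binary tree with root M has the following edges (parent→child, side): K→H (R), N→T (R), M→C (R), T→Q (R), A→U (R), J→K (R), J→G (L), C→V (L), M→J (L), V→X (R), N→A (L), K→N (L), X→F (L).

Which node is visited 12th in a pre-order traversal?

Pre-order visits the node, then its left subtree, then its right subtree.
Visit M.
At M: go left to J.
  Visit J.
  At J: go left to G.
    G is a leaf — visit G.
  At J: go right to K.
    Visit K.
    At K: go left to N.
      Visit N.
      At N: go left to A.
        Visit A.
        At A: no left child.
        At A: go right to U.
          U is a leaf — visit U.
      At N: go right to T.
        Visit T.
        At T: no left child.
        At T: go right to Q.
          Q is a leaf — visit Q.
    At K: go right to H.
      H is a leaf — visit H.
At M: go right to C.
  Visit C.
  At C: go left to V.
    Visit V.
    At V: no left child.
    At V: go right to X.
      Visit X.
      At X: go left to F.
        F is a leaf — visit F.
      At X: no right child.
  At C: no right child.
Full pre-order sequence: M, J, G, K, N, A, U, T, Q, H, C, V, X, F.

V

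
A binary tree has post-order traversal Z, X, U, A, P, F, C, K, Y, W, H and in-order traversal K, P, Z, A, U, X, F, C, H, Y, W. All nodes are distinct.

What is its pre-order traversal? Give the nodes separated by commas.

H, K, C, F, P, A, Z, U, X, W, Y

The last element of post-order is the root; it splits in-order into left and right subtrees.
Root H: left subtree has 8 nodes {K, P, Z, A, U, X, F, C}, right has 2 {Y, W}.
  Root K: left subtree has 0 nodes { }, right has 7 {P, Z, A, U, X, F, C}.
    Root C: left subtree has 6 nodes {P, Z, A, U, X, F}, right has 0 { }.
      Root F: left subtree has 5 nodes {P, Z, A, U, X}, right has 0 { }.
        Root P: left subtree has 0 nodes { }, right has 4 {Z, A, U, X}.
          Root A: left subtree has 1 node {Z}, right has 2 {U, X}.
            Root U: left subtree has 0 nodes { }, right has 1 {X}.
  Root W: left subtree has 1 node {Y}, right has 0 { }.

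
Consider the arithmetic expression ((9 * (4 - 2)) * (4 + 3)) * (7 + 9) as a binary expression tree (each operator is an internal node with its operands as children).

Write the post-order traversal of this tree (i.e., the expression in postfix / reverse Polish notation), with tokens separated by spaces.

9 4 2 - * 4 3 + * 7 9 + *

Post-order on an expression tree gives postfix notation: for each operator, emit left operand, right operand, then the operator.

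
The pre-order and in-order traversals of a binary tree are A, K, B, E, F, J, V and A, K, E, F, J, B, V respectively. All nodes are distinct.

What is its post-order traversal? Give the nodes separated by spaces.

The first element of pre-order is the root; it splits in-order into left and right subtrees.
Root A: left subtree has 0 nodes { }, right has 6 {K, E, F, J, B, V}.
  Root K: left subtree has 0 nodes { }, right has 5 {E, F, J, B, V}.
    Root B: left subtree has 3 nodes {E, F, J}, right has 1 {V}.
      Root E: left subtree has 0 nodes { }, right has 2 {F, J}.
        Root F: left subtree has 0 nodes { }, right has 1 {J}.

J F E V B K A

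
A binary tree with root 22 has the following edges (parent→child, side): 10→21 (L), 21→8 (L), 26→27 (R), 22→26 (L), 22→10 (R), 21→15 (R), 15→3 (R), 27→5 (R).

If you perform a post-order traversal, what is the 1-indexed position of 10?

Post-order visits the left subtree, then the right subtree, then the node.
At 22: go left to 26.
  At 26: no left child.
  At 26: go right to 27.
    At 27: no left child.
    At 27: go right to 5.
      5 is a leaf — visit 5.
    Visit 27.
  Visit 26.
At 22: go right to 10.
  At 10: go left to 21.
    At 21: go left to 8.
      8 is a leaf — visit 8.
    At 21: go right to 15.
      At 15: no left child.
      At 15: go right to 3.
        3 is a leaf — visit 3.
      Visit 15.
    Visit 21.
  At 10: no right child.
  Visit 10.
Visit 22.
Full post-order sequence: 5, 27, 26, 8, 3, 15, 21, 10, 22.

8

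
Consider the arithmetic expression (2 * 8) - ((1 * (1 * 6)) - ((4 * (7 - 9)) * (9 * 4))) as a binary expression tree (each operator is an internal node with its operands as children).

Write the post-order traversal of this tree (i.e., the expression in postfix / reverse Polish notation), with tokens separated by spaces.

2 8 * 1 1 6 * * 4 7 9 - * 9 4 * * - -

Post-order on an expression tree gives postfix notation: for each operator, emit left operand, right operand, then the operator.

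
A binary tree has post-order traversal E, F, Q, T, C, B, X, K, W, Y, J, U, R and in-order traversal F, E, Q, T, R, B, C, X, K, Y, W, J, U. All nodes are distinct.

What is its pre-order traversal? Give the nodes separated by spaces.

R T Q F E U J Y K X B C W

The last element of post-order is the root; it splits in-order into left and right subtrees.
Root R: left subtree has 4 nodes {F, E, Q, T}, right has 8 {B, C, X, K, Y, W, J, U}.
  Root T: left subtree has 3 nodes {F, E, Q}, right has 0 { }.
    Root Q: left subtree has 2 nodes {F, E}, right has 0 { }.
      Root F: left subtree has 0 nodes { }, right has 1 {E}.
  Root U: left subtree has 7 nodes {B, C, X, K, Y, W, J}, right has 0 { }.
    Root J: left subtree has 6 nodes {B, C, X, K, Y, W}, right has 0 { }.
      Root Y: left subtree has 4 nodes {B, C, X, K}, right has 1 {W}.
        Root K: left subtree has 3 nodes {B, C, X}, right has 0 { }.
          Root X: left subtree has 2 nodes {B, C}, right has 0 { }.
            Root B: left subtree has 0 nodes { }, right has 1 {C}.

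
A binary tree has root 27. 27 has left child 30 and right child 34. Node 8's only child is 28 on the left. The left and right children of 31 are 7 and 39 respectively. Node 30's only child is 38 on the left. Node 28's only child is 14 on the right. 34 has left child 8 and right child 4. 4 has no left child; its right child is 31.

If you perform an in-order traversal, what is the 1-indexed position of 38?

1

In-order visits the left subtree, then the node, then the right subtree.
At 27: go left to 30.
  At 30: go left to 38.
    38 is a leaf — visit 38.
  Visit 30.
  At 30: no right child.
Visit 27.
At 27: go right to 34.
  At 34: go left to 8.
    At 8: go left to 28.
      At 28: no left child.
      Visit 28.
      At 28: go right to 14.
        14 is a leaf — visit 14.
    Visit 8.
    At 8: no right child.
  Visit 34.
  At 34: go right to 4.
    At 4: no left child.
    Visit 4.
    At 4: go right to 31.
      At 31: go left to 7.
        7 is a leaf — visit 7.
      Visit 31.
      At 31: go right to 39.
        39 is a leaf — visit 39.
Full in-order sequence: 38, 30, 27, 28, 14, 8, 34, 4, 7, 31, 39.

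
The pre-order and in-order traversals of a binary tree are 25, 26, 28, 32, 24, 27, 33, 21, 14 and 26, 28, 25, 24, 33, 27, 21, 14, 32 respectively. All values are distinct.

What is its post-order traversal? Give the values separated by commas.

28, 26, 33, 14, 21, 27, 24, 32, 25

The first element of pre-order is the root; it splits in-order into left and right subtrees.
Root 25: left subtree has 2 nodes {26, 28}, right has 6 {24, 33, 27, 21, 14, 32}.
  Root 26: left subtree has 0 nodes { }, right has 1 {28}.
  Root 32: left subtree has 5 nodes {24, 33, 27, 21, 14}, right has 0 { }.
    Root 24: left subtree has 0 nodes { }, right has 4 {33, 27, 21, 14}.
      Root 27: left subtree has 1 node {33}, right has 2 {21, 14}.
        Root 21: left subtree has 0 nodes { }, right has 1 {14}.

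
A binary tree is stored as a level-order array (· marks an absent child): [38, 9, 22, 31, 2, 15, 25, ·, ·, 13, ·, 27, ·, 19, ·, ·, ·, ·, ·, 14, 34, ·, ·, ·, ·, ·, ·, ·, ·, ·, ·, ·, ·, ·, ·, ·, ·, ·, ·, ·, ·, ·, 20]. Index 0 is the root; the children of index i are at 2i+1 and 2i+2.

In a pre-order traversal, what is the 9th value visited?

Pre-order visits the node, then its left subtree, then its right subtree.
Visit 38.
At 38: go left to 9.
  Visit 9.
  At 9: go left to 31.
    31 is a leaf — visit 31.
  At 9: go right to 2.
    Visit 2.
    At 2: go left to 13.
      Visit 13.
      At 13: go left to 14.
        14 is a leaf — visit 14.
      At 13: go right to 34.
        Visit 34.
        At 34: no left child.
        At 34: go right to 20.
          20 is a leaf — visit 20.
    At 2: no right child.
At 38: go right to 22.
  Visit 22.
  At 22: go left to 15.
    Visit 15.
    At 15: go left to 27.
      27 is a leaf — visit 27.
    At 15: no right child.
  At 22: go right to 25.
    Visit 25.
    At 25: go left to 19.
      19 is a leaf — visit 19.
    At 25: no right child.
Full pre-order sequence: 38, 9, 31, 2, 13, 14, 34, 20, 22, 15, 27, 25, 19.

22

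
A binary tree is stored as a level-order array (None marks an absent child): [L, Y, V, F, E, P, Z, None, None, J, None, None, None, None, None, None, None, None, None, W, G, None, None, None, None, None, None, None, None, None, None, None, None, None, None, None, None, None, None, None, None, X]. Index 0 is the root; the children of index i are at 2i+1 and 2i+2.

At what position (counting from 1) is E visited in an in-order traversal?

7

In-order visits the left subtree, then the node, then the right subtree.
At L: go left to Y.
  At Y: go left to F.
    F is a leaf — visit F.
  Visit Y.
  At Y: go right to E.
    At E: go left to J.
      At J: go left to W.
        W is a leaf — visit W.
      Visit J.
      At J: go right to G.
        At G: go left to X.
          X is a leaf — visit X.
        Visit G.
        At G: no right child.
    Visit E.
    At E: no right child.
Visit L.
At L: go right to V.
  At V: go left to P.
    P is a leaf — visit P.
  Visit V.
  At V: go right to Z.
    Z is a leaf — visit Z.
Full in-order sequence: F, Y, W, J, X, G, E, L, P, V, Z.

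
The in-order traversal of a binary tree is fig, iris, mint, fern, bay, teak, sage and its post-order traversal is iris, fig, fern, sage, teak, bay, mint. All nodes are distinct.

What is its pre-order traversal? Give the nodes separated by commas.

The last element of post-order is the root; it splits in-order into left and right subtrees.
Root mint: left subtree has 2 nodes {fig, iris}, right has 4 {fern, bay, teak, sage}.
  Root fig: left subtree has 0 nodes { }, right has 1 {iris}.
  Root bay: left subtree has 1 node {fern}, right has 2 {teak, sage}.
    Root teak: left subtree has 0 nodes { }, right has 1 {sage}.

mint, fig, iris, bay, fern, teak, sage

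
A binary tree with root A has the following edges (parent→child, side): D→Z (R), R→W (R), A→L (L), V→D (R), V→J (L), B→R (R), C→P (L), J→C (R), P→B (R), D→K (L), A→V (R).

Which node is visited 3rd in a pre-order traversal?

Pre-order visits the node, then its left subtree, then its right subtree.
Visit A.
At A: go left to L.
  L is a leaf — visit L.
At A: go right to V.
  Visit V.
  At V: go left to J.
    Visit J.
    At J: no left child.
    At J: go right to C.
      Visit C.
      At C: go left to P.
        Visit P.
        At P: no left child.
        At P: go right to B.
          Visit B.
          At B: no left child.
          At B: go right to R.
            Visit R.
            At R: no left child.
            At R: go right to W.
              W is a leaf — visit W.
      At C: no right child.
  At V: go right to D.
    Visit D.
    At D: go left to K.
      K is a leaf — visit K.
    At D: go right to Z.
      Z is a leaf — visit Z.
Full pre-order sequence: A, L, V, J, C, P, B, R, W, D, K, Z.

V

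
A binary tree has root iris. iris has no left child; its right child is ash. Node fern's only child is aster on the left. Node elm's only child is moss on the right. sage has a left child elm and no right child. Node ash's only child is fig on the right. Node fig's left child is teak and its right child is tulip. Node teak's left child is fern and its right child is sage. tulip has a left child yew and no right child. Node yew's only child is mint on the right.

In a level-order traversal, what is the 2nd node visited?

ash

Level-order visits nodes level by level from the root, left to right within each level.
Level 0: iris
Level 1: ash
Level 2: fig
Level 3: teak, tulip
Level 4: fern, sage, yew
Level 5: aster, elm, mint
Level 6: moss
Full level-order sequence: iris, ash, fig, teak, tulip, fern, sage, yew, aster, elm, mint, moss.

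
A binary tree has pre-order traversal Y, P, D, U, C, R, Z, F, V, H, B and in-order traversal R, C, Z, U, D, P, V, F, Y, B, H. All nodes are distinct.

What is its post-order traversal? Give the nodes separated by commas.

R, Z, C, U, D, V, F, P, B, H, Y

The first element of pre-order is the root; it splits in-order into left and right subtrees.
Root Y: left subtree has 8 nodes {R, C, Z, U, D, P, V, F}, right has 2 {B, H}.
  Root P: left subtree has 5 nodes {R, C, Z, U, D}, right has 2 {V, F}.
    Root D: left subtree has 4 nodes {R, C, Z, U}, right has 0 { }.
      Root U: left subtree has 3 nodes {R, C, Z}, right has 0 { }.
        Root C: left subtree has 1 node {R}, right has 1 {Z}.
    Root F: left subtree has 1 node {V}, right has 0 { }.
  Root H: left subtree has 1 node {B}, right has 0 { }.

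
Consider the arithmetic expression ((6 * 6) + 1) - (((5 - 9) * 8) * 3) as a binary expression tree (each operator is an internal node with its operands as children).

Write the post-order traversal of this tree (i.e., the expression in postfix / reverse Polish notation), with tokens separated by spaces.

Post-order on an expression tree gives postfix notation: for each operator, emit left operand, right operand, then the operator.

6 6 * 1 + 5 9 - 8 * 3 * -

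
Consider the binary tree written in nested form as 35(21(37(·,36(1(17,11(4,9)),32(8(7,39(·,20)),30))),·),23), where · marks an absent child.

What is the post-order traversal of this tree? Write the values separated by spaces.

Post-order visits the left subtree, then the right subtree, then the node.
At 35: go left to 21.
  At 21: go left to 37.
    At 37: no left child.
    At 37: go right to 36.
      At 36: go left to 1.
        At 1: go left to 17.
          17 is a leaf — visit 17.
        At 1: go right to 11.
          At 11: go left to 4.
            4 is a leaf — visit 4.
          At 11: go right to 9.
            9 is a leaf — visit 9.
          Visit 11.
        Visit 1.
      At 36: go right to 32.
        At 32: go left to 8.
          At 8: go left to 7.
            7 is a leaf — visit 7.
          At 8: go right to 39.
            At 39: no left child.
            At 39: go right to 20.
              20 is a leaf — visit 20.
            Visit 39.
          Visit 8.
        At 32: go right to 30.
          30 is a leaf — visit 30.
        Visit 32.
      Visit 36.
    Visit 37.
  At 21: no right child.
  Visit 21.
At 35: go right to 23.
  23 is a leaf — visit 23.
Visit 35.

17 4 9 11 1 7 20 39 8 30 32 36 37 21 23 35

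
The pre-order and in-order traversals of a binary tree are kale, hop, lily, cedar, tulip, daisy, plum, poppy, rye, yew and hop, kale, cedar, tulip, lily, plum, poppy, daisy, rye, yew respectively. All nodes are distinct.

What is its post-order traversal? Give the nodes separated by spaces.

The first element of pre-order is the root; it splits in-order into left and right subtrees.
Root kale: left subtree has 1 node {hop}, right has 8 {cedar, tulip, lily, plum, poppy, daisy, rye, yew}.
  Root lily: left subtree has 2 nodes {cedar, tulip}, right has 5 {plum, poppy, daisy, rye, yew}.
    Root cedar: left subtree has 0 nodes { }, right has 1 {tulip}.
    Root daisy: left subtree has 2 nodes {plum, poppy}, right has 2 {rye, yew}.
      Root plum: left subtree has 0 nodes { }, right has 1 {poppy}.
      Root rye: left subtree has 0 nodes { }, right has 1 {yew}.

hop tulip cedar poppy plum yew rye daisy lily kale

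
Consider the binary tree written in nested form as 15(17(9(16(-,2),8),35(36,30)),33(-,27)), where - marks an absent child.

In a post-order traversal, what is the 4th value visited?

Post-order visits the left subtree, then the right subtree, then the node.
At 15: go left to 17.
  At 17: go left to 9.
    At 9: go left to 16.
      At 16: no left child.
      At 16: go right to 2.
        2 is a leaf — visit 2.
      Visit 16.
    At 9: go right to 8.
      8 is a leaf — visit 8.
    Visit 9.
  At 17: go right to 35.
    At 35: go left to 36.
      36 is a leaf — visit 36.
    At 35: go right to 30.
      30 is a leaf — visit 30.
    Visit 35.
  Visit 17.
At 15: go right to 33.
  At 33: no left child.
  At 33: go right to 27.
    27 is a leaf — visit 27.
  Visit 33.
Visit 15.
Full post-order sequence: 2, 16, 8, 9, 36, 30, 35, 17, 27, 33, 15.

9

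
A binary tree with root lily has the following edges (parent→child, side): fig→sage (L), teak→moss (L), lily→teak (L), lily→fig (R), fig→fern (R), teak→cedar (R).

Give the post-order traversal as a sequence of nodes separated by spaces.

moss cedar teak sage fern fig lily

Post-order visits the left subtree, then the right subtree, then the node.
At lily: go left to teak.
  At teak: go left to moss.
    moss is a leaf — visit moss.
  At teak: go right to cedar.
    cedar is a leaf — visit cedar.
  Visit teak.
At lily: go right to fig.
  At fig: go left to sage.
    sage is a leaf — visit sage.
  At fig: go right to fern.
    fern is a leaf — visit fern.
  Visit fig.
Visit lily.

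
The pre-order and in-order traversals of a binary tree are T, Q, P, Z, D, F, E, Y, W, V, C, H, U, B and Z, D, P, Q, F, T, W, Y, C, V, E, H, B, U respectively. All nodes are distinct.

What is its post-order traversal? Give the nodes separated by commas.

D, Z, P, F, Q, W, C, V, Y, B, U, H, E, T

The first element of pre-order is the root; it splits in-order into left and right subtrees.
Root T: left subtree has 5 nodes {Z, D, P, Q, F}, right has 8 {W, Y, C, V, E, H, B, U}.
  Root Q: left subtree has 3 nodes {Z, D, P}, right has 1 {F}.
    Root P: left subtree has 2 nodes {Z, D}, right has 0 { }.
      Root Z: left subtree has 0 nodes { }, right has 1 {D}.
  Root E: left subtree has 4 nodes {W, Y, C, V}, right has 3 {H, B, U}.
    Root Y: left subtree has 1 node {W}, right has 2 {C, V}.
      Root V: left subtree has 1 node {C}, right has 0 { }.
    Root H: left subtree has 0 nodes { }, right has 2 {B, U}.
      Root U: left subtree has 1 node {B}, right has 0 { }.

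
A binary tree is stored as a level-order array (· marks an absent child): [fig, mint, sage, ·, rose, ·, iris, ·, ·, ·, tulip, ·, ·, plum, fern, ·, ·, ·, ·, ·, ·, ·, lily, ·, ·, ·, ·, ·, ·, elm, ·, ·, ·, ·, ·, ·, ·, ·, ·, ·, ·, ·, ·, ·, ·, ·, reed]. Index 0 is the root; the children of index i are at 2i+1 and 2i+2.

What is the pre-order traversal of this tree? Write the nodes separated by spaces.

Pre-order visits the node, then its left subtree, then its right subtree.
Visit fig.
At fig: go left to mint.
  Visit mint.
  At mint: no left child.
  At mint: go right to rose.
    Visit rose.
    At rose: no left child.
    At rose: go right to tulip.
      Visit tulip.
      At tulip: no left child.
      At tulip: go right to lily.
        Visit lily.
        At lily: no left child.
        At lily: go right to reed.
          reed is a leaf — visit reed.
At fig: go right to sage.
  Visit sage.
  At sage: no left child.
  At sage: go right to iris.
    Visit iris.
    At iris: go left to plum.
      plum is a leaf — visit plum.
    At iris: go right to fern.
      Visit fern.
      At fern: go left to elm.
        elm is a leaf — visit elm.
      At fern: no right child.

fig mint rose tulip lily reed sage iris plum fern elm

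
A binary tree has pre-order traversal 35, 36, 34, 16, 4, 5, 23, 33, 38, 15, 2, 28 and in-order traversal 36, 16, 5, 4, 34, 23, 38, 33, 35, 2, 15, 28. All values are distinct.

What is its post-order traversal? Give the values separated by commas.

The first element of pre-order is the root; it splits in-order into left and right subtrees.
Root 35: left subtree has 8 nodes {36, 16, 5, 4, 34, 23, 38, 33}, right has 3 {2, 15, 28}.
  Root 36: left subtree has 0 nodes { }, right has 7 {16, 5, 4, 34, 23, 38, 33}.
    Root 34: left subtree has 3 nodes {16, 5, 4}, right has 3 {23, 38, 33}.
      Root 16: left subtree has 0 nodes { }, right has 2 {5, 4}.
        Root 4: left subtree has 1 node {5}, right has 0 { }.
      Root 23: left subtree has 0 nodes { }, right has 2 {38, 33}.
        Root 33: left subtree has 1 node {38}, right has 0 { }.
  Root 15: left subtree has 1 node {2}, right has 1 {28}.

5, 4, 16, 38, 33, 23, 34, 36, 2, 28, 15, 35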